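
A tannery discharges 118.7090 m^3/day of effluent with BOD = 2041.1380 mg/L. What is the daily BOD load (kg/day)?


Formula: BOD_load = volume * conc / 1000
Substituting: BOD_load = 118.7090 * 2041.1380 / 1000
Result: 242.3015 kg/day


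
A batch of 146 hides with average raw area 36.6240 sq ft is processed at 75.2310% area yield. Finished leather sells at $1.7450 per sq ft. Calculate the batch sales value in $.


Raw_total = N * avg_area = 146 * 36.6240 = 5347.1040 sq ft
Finished = Raw_total * yield / 100 = 5347.1040 * 75.2310 / 100 = 4022.6798 sq ft
Value = Finished * price = 4022.6798 * 1.7450 = 7019.5763 $


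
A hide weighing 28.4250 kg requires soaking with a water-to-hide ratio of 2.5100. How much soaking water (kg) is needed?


Formula: Water = hide_weight * ratio
Substituting: Water = 28.4250 * 2.5100
Result: 71.3468 kg


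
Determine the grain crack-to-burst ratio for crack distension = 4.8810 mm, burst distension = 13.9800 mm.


Formula: Ratio = crack / burst
Substituting: Ratio = 4.8810 / 13.9800
Result: 0.3491


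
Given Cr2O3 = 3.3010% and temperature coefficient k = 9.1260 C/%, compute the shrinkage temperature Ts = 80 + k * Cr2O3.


Formula: Ts = 80 + k * Cr2O3
Substituting: Ts = 80 + 9.1260 * 3.3010
Result: 110.1249 C


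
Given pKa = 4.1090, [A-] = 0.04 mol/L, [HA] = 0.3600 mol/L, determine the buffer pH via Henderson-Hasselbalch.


ratio = [A-] / [HA] = 0.04 / 0.3600 = 0.1111
log10(ratio) = -0.9542
pH = pKa + log10(ratio) = 4.1090 - 0.9542 = 3.1548


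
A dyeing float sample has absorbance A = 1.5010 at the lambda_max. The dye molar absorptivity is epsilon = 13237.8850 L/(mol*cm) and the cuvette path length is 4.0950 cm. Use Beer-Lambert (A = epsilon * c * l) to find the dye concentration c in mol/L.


Formula: c = A / (epsilon * l)
Substituting: c = 1.5010 / (13237.8850 * 4.0950)
Result: 2.7689e-05 mol/L


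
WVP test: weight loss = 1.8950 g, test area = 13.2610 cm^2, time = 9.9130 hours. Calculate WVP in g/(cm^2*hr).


Formula: WVP = loss / (area * time)
Substituting: WVP = 1.8950 / (13.2610 * 9.9130)
Result: 0.0144154 g/(cm^2*hr)


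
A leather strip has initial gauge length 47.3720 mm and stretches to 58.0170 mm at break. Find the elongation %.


Formula: Elongation = (Lf - L0) / L0 * 100
Substituting: Elongation = (58.0170 - 47.3720) / 47.3720 * 100
Result: 22.4711 %


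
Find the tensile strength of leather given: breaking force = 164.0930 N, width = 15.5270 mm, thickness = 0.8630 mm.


Formula: TS = force / (width * thickness)
Substituting: TS = 164.0930 / (15.5270 * 0.8630)
Result: 12.2459 N/mm^2


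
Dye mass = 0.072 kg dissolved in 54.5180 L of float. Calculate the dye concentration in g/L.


Formula: Conc = dye_mass(kg) / volume(L) * 1000
Substituting: Conc = 0.072 / 54.5180 * 1000
Result: 1.3207 g/L


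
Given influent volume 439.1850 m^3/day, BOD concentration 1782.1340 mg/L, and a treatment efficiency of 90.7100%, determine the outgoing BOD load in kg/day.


Load_in = volume * conc / 1000 = 439.1850 * 1782.1340 / 1000 = 782.6865 kg/day
Removed = Load_in * eff / 100 = 782.6865 * 90.7100 / 100 = 709.9749 kg/day
Load_out = Load_in - Removed = 782.6865 - 709.9749 = 72.7116 kg/day


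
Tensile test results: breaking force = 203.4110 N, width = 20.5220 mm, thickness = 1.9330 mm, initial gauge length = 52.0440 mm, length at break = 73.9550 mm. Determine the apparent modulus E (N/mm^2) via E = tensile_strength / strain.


TS = F / (w * t) = 203.4110 / (20.5220 * 1.9330) = 5.1277 N/mm^2
strain = (Lf - L0) / L0 = (73.9550 - 52.0440) / 52.0440 = 0.4210
E = TS / strain = 5.1277 / 0.4210 = 12.1796 N/mm^2


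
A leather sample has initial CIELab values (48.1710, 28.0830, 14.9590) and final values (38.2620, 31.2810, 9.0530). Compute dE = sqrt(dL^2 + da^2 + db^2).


dL = -9.9090, da = 3.1980, db = -5.9060
dE = sqrt((-9.9090)^2 + 3.1980^2 + (-5.9060)^2) = 11.9706


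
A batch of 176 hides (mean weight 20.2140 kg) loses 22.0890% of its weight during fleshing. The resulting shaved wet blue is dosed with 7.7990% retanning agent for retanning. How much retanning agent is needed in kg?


Total_raw = N * avg_wt = 176 * 20.2140 = 3557.6640 kg
Substrate = Total_raw * (1 - loss/100) = 3557.6640 * (1 - 22.0890/100) = 2771.8116 kg
Retan = Substrate * pct / 100 = 2771.8116 * 7.7990 / 100 = 216.1736 kg


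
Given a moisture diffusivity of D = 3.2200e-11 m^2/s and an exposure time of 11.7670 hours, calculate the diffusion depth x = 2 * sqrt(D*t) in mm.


t = 11.7670 hr * 3600 = 42361.2000 s
D * t = 3.2200e-11 * 42361.2000 = 1.3640e-06
x = 2 * sqrt(D*t) = 2 * sqrt(1.3640e-06) = 0.00233583 m = 2.3358 mm


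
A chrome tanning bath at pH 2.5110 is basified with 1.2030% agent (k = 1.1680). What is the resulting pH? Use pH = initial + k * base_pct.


Formula: pH_final = pH_initial + k * base_pct
Substituting: pH_final = 2.5110 + 1.1680 * 1.2030
Result: 3.9161


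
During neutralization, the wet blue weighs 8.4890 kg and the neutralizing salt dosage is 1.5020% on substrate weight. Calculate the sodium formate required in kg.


Formula: Neutralizer = substrate * pct / 100
Substituting: Neutralizer = 8.4890 * 1.5020 / 100
Result: 0.1275 kg


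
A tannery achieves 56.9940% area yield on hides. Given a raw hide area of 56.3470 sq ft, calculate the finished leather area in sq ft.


Formula: finished = raw * yield / 100
Substituting: finished = 56.3470 * 56.9940 / 100
Result: 32.1144 sq ft


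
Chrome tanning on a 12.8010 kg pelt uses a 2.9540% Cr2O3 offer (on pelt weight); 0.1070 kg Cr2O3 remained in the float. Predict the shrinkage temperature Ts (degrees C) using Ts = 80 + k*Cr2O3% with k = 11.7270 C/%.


Offered = pelt * offer_pct / 100 = 12.8010 * 2.9540 / 100 = 0.3781 kg
Uptake = offered - residual = 0.3781 - 0.1070 = 0.2711 kg
Cr2O3% on pelt = uptake / pelt * 100 = 0.2711 / 12.8010 * 100 = 2.1181 %
Ts = 80 + k * Cr2O3% = 80 + 11.7270 * 2.1181 = 104.8393 C


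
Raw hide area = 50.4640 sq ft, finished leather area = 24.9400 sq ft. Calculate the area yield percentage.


Formula: Yield = finished / raw * 100
Substituting: Yield = 24.9400 / 50.4640 * 100
Result: 49.4214 %


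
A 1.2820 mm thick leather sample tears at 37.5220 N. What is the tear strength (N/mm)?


Formula: Tear strength = force / thickness
Substituting: Tear strength = 37.5220 / 1.2820
Result: 29.2683 N/mm


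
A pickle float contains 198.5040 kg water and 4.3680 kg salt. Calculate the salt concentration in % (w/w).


Formula: Conc = salt / (water + salt) * 100
Substituting: Conc = 4.3680 / (198.5040 + 4.3680) * 100
Result: 2.1531 %


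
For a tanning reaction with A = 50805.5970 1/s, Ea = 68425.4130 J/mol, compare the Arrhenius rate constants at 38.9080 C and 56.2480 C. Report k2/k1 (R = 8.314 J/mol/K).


T1 = 38.9080 + 273.15 = 312.0580 K; T2 = 56.2480 + 273.15 = 329.3980 K
k1 = A * exp(-Ea/(R*T1)) = 50805.5970 * exp(-68425.4130/(8.314*312.0580)) = 1.7862e-07 1/s
k2 = A * exp(-Ea/(R*T2)) = 50805.5970 * exp(-68425.4130/(8.314*329.3980)) = 7.1596e-07 1/s
k2/k1 = 7.1596e-07 / 1.7862e-07 = 4.0082


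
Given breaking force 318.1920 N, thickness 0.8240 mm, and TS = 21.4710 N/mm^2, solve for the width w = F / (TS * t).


Formula: w = F / (TS * t)
Substituting: w = 318.1920 / (21.4710 * 0.8240)
Result: 17.9850 mm


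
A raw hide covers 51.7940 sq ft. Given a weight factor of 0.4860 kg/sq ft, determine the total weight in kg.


Formula: Weight = area * weight_per_sqft
Substituting: Weight = 51.7940 * 0.4860
Result: 25.1719 kg


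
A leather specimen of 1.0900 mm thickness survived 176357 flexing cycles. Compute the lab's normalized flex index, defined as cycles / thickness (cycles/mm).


Formula: Index = cycles / thickness
Substituting: Index = 176357 / 1.0900
Result: 161795.4128 cycles/mm


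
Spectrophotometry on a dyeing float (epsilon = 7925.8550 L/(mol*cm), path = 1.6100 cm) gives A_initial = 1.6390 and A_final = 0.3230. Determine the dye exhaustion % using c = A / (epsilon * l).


c_initial = A_i / (epsilon * l) = 1.6390 / (7925.8550 * 1.6100) = 1.2844e-04 mol/L
c_final = A_f / (epsilon * l) = 0.3230 / (7925.8550 * 1.6100) = 2.5312e-05 mol/L
Exhaustion = (c_initial - c_final) / c_initial * 100 = (1.2844e-04 - 2.5312e-05) / 1.2844e-04 * 100 = 80.2929 %


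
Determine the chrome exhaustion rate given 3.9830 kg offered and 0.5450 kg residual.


Formula: Uptake = (offered - residual) / offered * 100
Substituting: Uptake = (3.9830 - 0.5450) / 3.9830 * 100
Result: 86.3168 %


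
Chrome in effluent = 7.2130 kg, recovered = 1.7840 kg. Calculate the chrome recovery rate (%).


Formula: Recovery = recovered / input * 100
Substituting: Recovery = 1.7840 / 7.2130 * 100
Result: 24.7331 %


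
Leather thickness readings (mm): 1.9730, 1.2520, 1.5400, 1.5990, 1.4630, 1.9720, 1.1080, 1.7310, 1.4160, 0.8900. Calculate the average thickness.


Formula: Average = sum / n
Substituting: Average = 14.9440 / 10
Result: 1.4944 mm


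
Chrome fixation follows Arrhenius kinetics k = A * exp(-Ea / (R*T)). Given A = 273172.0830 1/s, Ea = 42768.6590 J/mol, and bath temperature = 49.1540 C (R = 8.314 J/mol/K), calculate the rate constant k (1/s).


T_K = T_C + 273.15 = 49.1540 + 273.15 = 322.3040 K
exponent = -Ea / (R * T_K) = -42768.6590 / (8.314 * 322.3040) = -15.9606
k = A * exp(exponent) = 273172.0830 * exp(-15.9606) = 0.031976 1/s


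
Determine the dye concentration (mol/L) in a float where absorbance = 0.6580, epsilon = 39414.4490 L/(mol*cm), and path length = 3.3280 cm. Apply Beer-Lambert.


Formula: c = A / (epsilon * l)
Substituting: c = 0.6580 / (39414.4490 * 3.3280)
Result: 5.0163e-06 mol/L


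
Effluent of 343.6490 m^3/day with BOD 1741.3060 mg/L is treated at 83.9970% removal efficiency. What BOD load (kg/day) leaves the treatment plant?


Load_in = volume * conc / 1000 = 343.6490 * 1741.3060 / 1000 = 598.3981 kg/day
Removed = Load_in * eff / 100 = 598.3981 * 83.9970 / 100 = 502.6364 kg/day
Load_out = Load_in - Removed = 598.3981 - 502.6364 = 95.7616 kg/day


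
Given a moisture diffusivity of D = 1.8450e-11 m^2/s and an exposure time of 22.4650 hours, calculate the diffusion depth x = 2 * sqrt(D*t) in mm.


t = 22.4650 hr * 3600 = 80874.0000 s
D * t = 1.8450e-11 * 80874.0000 = 1.4921e-06
x = 2 * sqrt(D*t) = 2 * sqrt(1.4921e-06) = 0.00244305 m = 2.4431 mm


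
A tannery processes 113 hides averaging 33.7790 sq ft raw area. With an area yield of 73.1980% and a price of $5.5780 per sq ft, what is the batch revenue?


Raw_total = N * avg_area = 113 * 33.7790 = 3817.0270 sq ft
Finished = Raw_total * yield / 100 = 3817.0270 * 73.1980 / 100 = 2793.9874 sq ft
Value = Finished * price = 2793.9874 * 5.5780 = 15584.8618 $


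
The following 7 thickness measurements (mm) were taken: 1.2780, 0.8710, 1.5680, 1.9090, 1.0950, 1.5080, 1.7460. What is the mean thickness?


Formula: Average = sum / n
Substituting: Average = 9.9750 / 7
Result: 1.4250 mm


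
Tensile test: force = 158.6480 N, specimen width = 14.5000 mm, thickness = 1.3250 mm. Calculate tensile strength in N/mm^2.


Formula: TS = force / (width * thickness)
Substituting: TS = 158.6480 / (14.5000 * 1.3250)
Result: 8.2575 N/mm^2


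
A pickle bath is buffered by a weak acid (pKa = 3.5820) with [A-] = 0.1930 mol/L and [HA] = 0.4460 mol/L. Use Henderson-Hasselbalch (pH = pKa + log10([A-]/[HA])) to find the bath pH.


ratio = [A-] / [HA] = 0.1930 / 0.4460 = 0.4327
log10(ratio) = -0.3638
pH = pKa + log10(ratio) = 3.5820 - 0.3638 = 3.2182


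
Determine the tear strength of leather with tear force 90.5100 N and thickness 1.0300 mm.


Formula: Tear strength = force / thickness
Substituting: Tear strength = 90.5100 / 1.0300
Result: 87.8738 N/mm


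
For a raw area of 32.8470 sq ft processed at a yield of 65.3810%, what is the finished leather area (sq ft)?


Formula: finished = raw * yield / 100
Substituting: finished = 32.8470 * 65.3810 / 100
Result: 21.4757 sq ft


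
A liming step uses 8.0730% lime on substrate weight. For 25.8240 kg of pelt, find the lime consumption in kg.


Formula: Lime = substrate * pct / 100
Substituting: Lime = 25.8240 * 8.0730 / 100
Result: 2.0848 kg


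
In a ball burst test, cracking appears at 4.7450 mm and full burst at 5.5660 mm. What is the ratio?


Formula: Ratio = crack / burst
Substituting: Ratio = 4.7450 / 5.5660
Result: 0.8525


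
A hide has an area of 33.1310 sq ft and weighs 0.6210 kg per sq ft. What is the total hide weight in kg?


Formula: Weight = area * weight_per_sqft
Substituting: Weight = 33.1310 * 0.6210
Result: 20.5744 kg


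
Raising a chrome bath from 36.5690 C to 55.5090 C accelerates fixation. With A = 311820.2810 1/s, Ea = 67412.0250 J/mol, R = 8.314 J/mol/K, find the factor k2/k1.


T1 = 36.5690 + 273.15 = 309.7190 K; T2 = 55.5090 + 273.15 = 328.6590 K
k1 = A * exp(-Ea/(R*T1)) = 311820.2810 * exp(-67412.0250/(8.314*309.7190)) = 1.3315e-06 1/s
k2 = A * exp(-Ea/(R*T2)) = 311820.2810 * exp(-67412.0250/(8.314*328.6590)) = 6.0193e-06 1/s
k2/k1 = 6.0193e-06 / 1.3315e-06 = 4.5207


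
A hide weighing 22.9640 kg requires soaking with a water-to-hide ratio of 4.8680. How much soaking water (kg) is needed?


Formula: Water = hide_weight * ratio
Substituting: Water = 22.9640 * 4.8680
Result: 111.7888 kg


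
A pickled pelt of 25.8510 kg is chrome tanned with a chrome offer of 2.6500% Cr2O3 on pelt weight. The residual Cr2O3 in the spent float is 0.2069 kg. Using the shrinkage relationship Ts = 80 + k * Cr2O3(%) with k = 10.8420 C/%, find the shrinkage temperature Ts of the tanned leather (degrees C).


Offered = pelt * offer_pct / 100 = 25.8510 * 2.6500 / 100 = 0.6851 kg
Uptake = offered - residual = 0.6851 - 0.2069 = 0.4782 kg
Cr2O3% on pelt = uptake / pelt * 100 = 0.4782 / 25.8510 * 100 = 1.8496 %
Ts = 80 + k * Cr2O3% = 80 + 10.8420 * 1.8496 = 100.0538 C


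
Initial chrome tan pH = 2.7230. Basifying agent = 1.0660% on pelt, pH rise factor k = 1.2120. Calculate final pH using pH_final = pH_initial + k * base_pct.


Formula: pH_final = pH_initial + k * base_pct
Substituting: pH_final = 2.7230 + 1.2120 * 1.0660
Result: 4.0150


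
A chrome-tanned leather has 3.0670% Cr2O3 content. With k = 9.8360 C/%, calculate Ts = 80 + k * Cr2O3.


Formula: Ts = 80 + k * Cr2O3
Substituting: Ts = 80 + 9.8360 * 3.0670
Result: 110.1670 C


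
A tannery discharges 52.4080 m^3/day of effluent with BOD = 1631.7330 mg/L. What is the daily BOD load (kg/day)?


Formula: BOD_load = volume * conc / 1000
Substituting: BOD_load = 52.4080 * 1631.7330 / 1000
Result: 85.5159 kg/day


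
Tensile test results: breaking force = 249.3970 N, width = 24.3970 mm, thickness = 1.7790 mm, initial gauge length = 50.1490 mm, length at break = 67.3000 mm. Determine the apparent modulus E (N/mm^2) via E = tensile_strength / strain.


TS = F / (w * t) = 249.3970 / (24.3970 * 1.7790) = 5.7462 N/mm^2
strain = (Lf - L0) / L0 = (67.3000 - 50.1490) / 50.1490 = 0.3420
E = TS / strain = 5.7462 / 0.3420 = 16.8016 N/mm^2


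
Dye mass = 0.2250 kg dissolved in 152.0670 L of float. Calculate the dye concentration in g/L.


Formula: Conc = dye_mass(kg) / volume(L) * 1000
Substituting: Conc = 0.2250 / 152.0670 * 1000
Result: 1.4796 g/L


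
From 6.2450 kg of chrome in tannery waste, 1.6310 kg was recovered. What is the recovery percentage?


Formula: Recovery = recovered / input * 100
Substituting: Recovery = 1.6310 / 6.2450 * 100
Result: 26.1169 %


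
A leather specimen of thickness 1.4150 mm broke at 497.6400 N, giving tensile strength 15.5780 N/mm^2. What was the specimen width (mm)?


Formula: w = F / (TS * t)
Substituting: w = 497.6400 / (15.5780 * 1.4150)
Result: 22.5760 mm


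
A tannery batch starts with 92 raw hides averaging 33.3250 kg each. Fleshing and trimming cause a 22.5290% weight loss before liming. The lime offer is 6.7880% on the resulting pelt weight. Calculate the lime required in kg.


Total_raw = N * avg_wt = 92 * 33.3250 = 3065.9000 kg
Substrate = Total_raw * (1 - loss/100) = 3065.9000 * (1 - 22.5290/100) = 2375.1834 kg
Lime = Substrate * pct / 100 = 2375.1834 * 6.7880 / 100 = 161.2274 kg


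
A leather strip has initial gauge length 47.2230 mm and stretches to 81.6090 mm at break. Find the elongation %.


Formula: Elongation = (Lf - L0) / L0 * 100
Substituting: Elongation = (81.6090 - 47.2230) / 47.2230 * 100
Result: 72.8162 %


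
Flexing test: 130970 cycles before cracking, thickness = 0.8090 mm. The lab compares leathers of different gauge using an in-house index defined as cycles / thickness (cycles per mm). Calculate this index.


Formula: Index = cycles / thickness
Substituting: Index = 130970 / 0.8090
Result: 161891.2237 cycles/mm


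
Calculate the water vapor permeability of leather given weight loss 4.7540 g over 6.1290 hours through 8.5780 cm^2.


Formula: WVP = loss / (area * time)
Substituting: WVP = 4.7540 / (8.5780 * 6.1290)
Result: 0.090424 g/(cm^2*hr)


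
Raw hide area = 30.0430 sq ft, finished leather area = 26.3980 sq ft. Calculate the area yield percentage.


Formula: Yield = finished / raw * 100
Substituting: Yield = 26.3980 / 30.0430 * 100
Result: 87.8674 %


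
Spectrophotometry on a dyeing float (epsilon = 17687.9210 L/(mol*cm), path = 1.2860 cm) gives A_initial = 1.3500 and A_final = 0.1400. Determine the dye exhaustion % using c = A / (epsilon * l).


c_initial = A_i / (epsilon * l) = 1.3500 / (17687.9210 * 1.2860) = 5.9349e-05 mol/L
c_final = A_f / (epsilon * l) = 0.1400 / (17687.9210 * 1.2860) = 6.1547e-06 mol/L
Exhaustion = (c_initial - c_final) / c_initial * 100 = (5.9349e-05 - 6.1547e-06) / 5.9349e-05 * 100 = 89.6296 %


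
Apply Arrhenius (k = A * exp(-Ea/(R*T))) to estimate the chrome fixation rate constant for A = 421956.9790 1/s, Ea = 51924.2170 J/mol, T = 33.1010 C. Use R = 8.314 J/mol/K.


T_K = T_C + 273.15 = 33.1010 + 273.15 = 306.2510 K
exponent = -Ea / (R * T_K) = -51924.2170 / (8.314 * 306.2510) = -20.3931
k = A * exp(exponent) = 421956.9790 * exp(-20.3931) = 5.8705e-04 1/s


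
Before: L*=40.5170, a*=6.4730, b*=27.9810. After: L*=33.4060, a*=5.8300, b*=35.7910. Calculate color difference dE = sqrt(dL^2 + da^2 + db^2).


dL = -7.1110, da = -0.6430, db = 7.8100
dE = sqrt((-7.1110)^2 + (-0.6430)^2 + 7.8100^2) = 10.5819


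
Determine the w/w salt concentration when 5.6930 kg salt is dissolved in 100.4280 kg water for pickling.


Formula: Conc = salt / (water + salt) * 100
Substituting: Conc = 5.6930 / (100.4280 + 5.6930) * 100
Result: 5.3646 %


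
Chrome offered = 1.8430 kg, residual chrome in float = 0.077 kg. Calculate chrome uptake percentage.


Formula: Uptake = (offered - residual) / offered * 100
Substituting: Uptake = (1.8430 - 0.077) / 1.8430 * 100
Result: 95.8220 %


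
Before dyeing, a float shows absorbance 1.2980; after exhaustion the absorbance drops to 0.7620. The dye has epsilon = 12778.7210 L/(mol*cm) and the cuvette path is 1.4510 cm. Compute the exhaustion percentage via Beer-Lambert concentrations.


c_initial = A_i / (epsilon * l) = 1.2980 / (12778.7210 * 1.4510) = 7.0004e-05 mol/L
c_final = A_f / (epsilon * l) = 0.7620 / (12778.7210 * 1.4510) = 4.1096e-05 mol/L
Exhaustion = (c_initial - c_final) / c_initial * 100 = (7.0004e-05 - 4.1096e-05) / 7.0004e-05 * 100 = 41.2943 %


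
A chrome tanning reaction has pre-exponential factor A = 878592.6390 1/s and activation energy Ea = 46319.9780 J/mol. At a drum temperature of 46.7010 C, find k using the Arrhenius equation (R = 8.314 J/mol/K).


T_K = T_C + 273.15 = 46.7010 + 273.15 = 319.8510 K
exponent = -Ea / (R * T_K) = -46319.9780 / (8.314 * 319.8510) = -17.4185
k = A * exp(exponent) = 878592.6390 * exp(-17.4185) = 0.0239349 1/s


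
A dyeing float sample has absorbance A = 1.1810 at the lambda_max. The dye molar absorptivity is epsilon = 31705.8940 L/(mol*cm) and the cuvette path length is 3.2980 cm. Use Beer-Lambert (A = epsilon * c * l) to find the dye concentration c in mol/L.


Formula: c = A / (epsilon * l)
Substituting: c = 1.1810 / (31705.8940 * 3.2980)
Result: 1.1294e-05 mol/L


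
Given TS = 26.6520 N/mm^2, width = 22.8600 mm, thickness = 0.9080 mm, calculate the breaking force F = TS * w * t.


Formula: F = TS * w * t
Substituting: F = 26.6520 * 22.8600 * 0.9080
Result: 553.2124 N


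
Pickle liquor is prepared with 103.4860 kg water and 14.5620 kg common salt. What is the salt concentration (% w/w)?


Formula: Conc = salt / (water + salt) * 100
Substituting: Conc = 14.5620 / (103.4860 + 14.5620) * 100
Result: 12.3357 %


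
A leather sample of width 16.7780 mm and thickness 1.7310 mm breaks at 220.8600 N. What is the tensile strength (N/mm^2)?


Formula: TS = force / (width * thickness)
Substituting: TS = 220.8600 / (16.7780 * 1.7310)
Result: 7.6047 N/mm^2


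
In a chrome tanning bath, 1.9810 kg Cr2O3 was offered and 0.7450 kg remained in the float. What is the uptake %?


Formula: Uptake = (offered - residual) / offered * 100
Substituting: Uptake = (1.9810 - 0.7450) / 1.9810 * 100
Result: 62.3927 %


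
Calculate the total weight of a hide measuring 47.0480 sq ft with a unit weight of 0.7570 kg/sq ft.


Formula: Weight = area * weight_per_sqft
Substituting: Weight = 47.0480 * 0.7570
Result: 35.6153 kg


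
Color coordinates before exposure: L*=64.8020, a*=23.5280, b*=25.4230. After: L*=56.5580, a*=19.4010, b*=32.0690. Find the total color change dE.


dL = -8.2440, da = -4.1270, db = 6.6460
dE = sqrt((-8.2440)^2 + (-4.1270)^2 + 6.6460^2) = 11.3651


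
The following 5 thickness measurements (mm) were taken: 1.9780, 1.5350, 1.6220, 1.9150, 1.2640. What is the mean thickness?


Formula: Average = sum / n
Substituting: Average = 8.3140 / 5
Result: 1.6628 mm


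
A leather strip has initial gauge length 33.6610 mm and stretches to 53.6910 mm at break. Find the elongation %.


Formula: Elongation = (Lf - L0) / L0 * 100
Substituting: Elongation = (53.6910 - 33.6610) / 33.6610 * 100
Result: 59.5051 %


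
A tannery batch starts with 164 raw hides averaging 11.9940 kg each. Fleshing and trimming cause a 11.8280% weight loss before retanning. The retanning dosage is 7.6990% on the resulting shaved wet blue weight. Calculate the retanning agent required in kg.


Total_raw = N * avg_wt = 164 * 11.9940 = 1967.0160 kg
Substrate = Total_raw * (1 - loss/100) = 1967.0160 * (1 - 11.8280/100) = 1734.3573 kg
Retan = Substrate * pct / 100 = 1734.3573 * 7.6990 / 100 = 133.5282 kg


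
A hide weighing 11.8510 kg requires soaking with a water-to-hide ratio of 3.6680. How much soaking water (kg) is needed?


Formula: Water = hide_weight * ratio
Substituting: Water = 11.8510 * 3.6680
Result: 43.4695 kg


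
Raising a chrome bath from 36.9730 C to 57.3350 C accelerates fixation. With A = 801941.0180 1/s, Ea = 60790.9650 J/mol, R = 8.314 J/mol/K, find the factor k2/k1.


T1 = 36.9730 + 273.15 = 310.1230 K; T2 = 57.3350 + 273.15 = 330.4850 K
k1 = A * exp(-Ea/(R*T1)) = 801941.0180 * exp(-60790.9650/(8.314*310.1230)) = 4.6199e-05 1/s
k2 = A * exp(-Ea/(R*T2)) = 801941.0180 * exp(-60790.9650/(8.314*330.4850)) = 1.9747e-04 1/s
k2/k1 = 1.9747e-04 / 4.6199e-05 = 4.2745


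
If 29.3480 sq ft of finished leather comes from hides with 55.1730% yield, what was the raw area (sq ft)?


Formula: raw = finished * 100 / yield
Substituting: raw = 29.3480 * 100 / 55.1730
Result: 53.1927 sq ft


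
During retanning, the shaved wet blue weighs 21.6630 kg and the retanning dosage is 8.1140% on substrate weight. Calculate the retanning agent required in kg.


Formula: Retan = substrate * pct / 100
Substituting: Retan = 21.6630 * 8.1140 / 100
Result: 1.7577 kg


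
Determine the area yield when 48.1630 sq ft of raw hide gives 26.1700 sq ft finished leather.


Formula: Yield = finished / raw * 100
Substituting: Yield = 26.1700 / 48.1630 * 100
Result: 54.3363 %


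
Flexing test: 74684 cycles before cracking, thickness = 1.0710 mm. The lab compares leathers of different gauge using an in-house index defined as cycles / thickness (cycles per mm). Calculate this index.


Formula: Index = cycles / thickness
Substituting: Index = 74684 / 1.0710
Result: 69732.9599 cycles/mm


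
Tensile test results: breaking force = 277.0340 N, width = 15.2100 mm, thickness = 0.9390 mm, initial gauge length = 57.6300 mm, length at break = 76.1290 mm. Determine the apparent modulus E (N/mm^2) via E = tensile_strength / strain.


TS = F / (w * t) = 277.0340 / (15.2100 * 0.9390) = 19.3972 N/mm^2
strain = (Lf - L0) / L0 = (76.1290 - 57.6300) / 57.6300 = 0.3210
E = TS / strain = 19.3972 / 0.3210 = 60.4281 N/mm^2


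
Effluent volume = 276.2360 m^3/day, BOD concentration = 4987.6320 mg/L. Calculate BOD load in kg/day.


Formula: BOD_load = volume * conc / 1000
Substituting: BOD_load = 276.2360 * 4987.6320 / 1000
Result: 1377.7635 kg/day


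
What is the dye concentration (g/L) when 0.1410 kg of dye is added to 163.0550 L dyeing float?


Formula: Conc = dye_mass(kg) / volume(L) * 1000
Substituting: Conc = 0.1410 / 163.0550 * 1000
Result: 0.8647 g/L


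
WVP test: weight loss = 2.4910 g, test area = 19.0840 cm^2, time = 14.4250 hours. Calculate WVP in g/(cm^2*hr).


Formula: WVP = loss / (area * time)
Substituting: WVP = 2.4910 / (19.0840 * 14.4250)
Result: 0.00904875 g/(cm^2*hr)


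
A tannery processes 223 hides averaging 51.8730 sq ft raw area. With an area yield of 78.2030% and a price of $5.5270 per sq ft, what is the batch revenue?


Raw_total = N * avg_area = 223 * 51.8730 = 11567.6790 sq ft
Finished = Raw_total * yield / 100 = 11567.6790 * 78.2030 / 100 = 9046.2720 sq ft
Value = Finished * price = 9046.2720 * 5.5270 = 49998.7454 $


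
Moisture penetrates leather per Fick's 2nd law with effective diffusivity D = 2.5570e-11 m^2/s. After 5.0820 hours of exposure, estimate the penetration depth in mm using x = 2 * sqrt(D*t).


t = 5.0820 hr * 3600 = 18295.2000 s
D * t = 2.5570e-11 * 18295.2000 = 4.6781e-07
x = 2 * sqrt(D*t) = 2 * sqrt(4.6781e-07) = 0.00136793 m = 1.3679 mm


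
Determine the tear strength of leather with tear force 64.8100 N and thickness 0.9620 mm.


Formula: Tear strength = force / thickness
Substituting: Tear strength = 64.8100 / 0.9620
Result: 67.3701 N/mm


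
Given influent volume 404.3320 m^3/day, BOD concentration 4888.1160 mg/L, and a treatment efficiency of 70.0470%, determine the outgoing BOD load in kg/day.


Load_in = volume * conc / 1000 = 404.3320 * 4888.1160 / 1000 = 1976.4217 kg/day
Removed = Load_in * eff / 100 = 1976.4217 * 70.0470 / 100 = 1384.4241 kg/day
Load_out = Load_in - Removed = 1976.4217 - 1384.4241 = 591.9976 kg/day


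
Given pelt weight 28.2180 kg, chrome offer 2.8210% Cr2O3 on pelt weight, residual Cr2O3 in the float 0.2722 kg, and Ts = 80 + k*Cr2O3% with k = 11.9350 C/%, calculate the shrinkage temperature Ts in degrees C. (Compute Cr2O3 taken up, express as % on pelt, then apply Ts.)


Offered = pelt * offer_pct / 100 = 28.2180 * 2.8210 / 100 = 0.7960 kg
Uptake = offered - residual = 0.7960 - 0.2722 = 0.5238 kg
Cr2O3% on pelt = uptake / pelt * 100 = 0.5238 / 28.2180 * 100 = 1.8564 %
Ts = 80 + k * Cr2O3% = 80 + 11.9350 * 1.8564 = 102.1557 C


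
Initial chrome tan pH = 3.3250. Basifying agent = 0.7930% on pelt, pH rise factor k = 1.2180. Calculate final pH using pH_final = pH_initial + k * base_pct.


Formula: pH_final = pH_initial + k * base_pct
Substituting: pH_final = 3.3250 + 1.2180 * 0.7930
Result: 4.2909


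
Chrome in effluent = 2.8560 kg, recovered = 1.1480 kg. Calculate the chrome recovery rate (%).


Formula: Recovery = recovered / input * 100
Substituting: Recovery = 1.1480 / 2.8560 * 100
Result: 40.1961 %


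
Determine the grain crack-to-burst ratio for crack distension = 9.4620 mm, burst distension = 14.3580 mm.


Formula: Ratio = crack / burst
Substituting: Ratio = 9.4620 / 14.3580
Result: 0.6590


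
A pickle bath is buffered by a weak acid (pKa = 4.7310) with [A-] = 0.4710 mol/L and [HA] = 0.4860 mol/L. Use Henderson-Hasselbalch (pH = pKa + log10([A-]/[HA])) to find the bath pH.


ratio = [A-] / [HA] = 0.4710 / 0.4860 = 0.9691
log10(ratio) = -0.0136154
pH = pKa + log10(ratio) = 4.7310 - 0.0136154 = 4.7174


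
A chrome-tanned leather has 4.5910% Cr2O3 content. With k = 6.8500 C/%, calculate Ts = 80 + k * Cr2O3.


Formula: Ts = 80 + k * Cr2O3
Substituting: Ts = 80 + 6.8500 * 4.5910
Result: 111.4484 C


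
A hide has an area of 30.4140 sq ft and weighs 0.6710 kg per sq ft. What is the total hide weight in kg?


Formula: Weight = area * weight_per_sqft
Substituting: Weight = 30.4140 * 0.6710
Result: 20.4078 kg


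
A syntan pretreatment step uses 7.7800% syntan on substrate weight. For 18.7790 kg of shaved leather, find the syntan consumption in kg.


Formula: Syntan = substrate * pct / 100
Substituting: Syntan = 18.7790 * 7.7800 / 100
Result: 1.4610 kg


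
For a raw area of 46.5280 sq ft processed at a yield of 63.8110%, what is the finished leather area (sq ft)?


Formula: finished = raw * yield / 100
Substituting: finished = 46.5280 * 63.8110 / 100
Result: 29.6900 sq ft


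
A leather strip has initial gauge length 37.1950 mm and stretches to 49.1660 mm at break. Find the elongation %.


Formula: Elongation = (Lf - L0) / L0 * 100
Substituting: Elongation = (49.1660 - 37.1950) / 37.1950 * 100
Result: 32.1844 %


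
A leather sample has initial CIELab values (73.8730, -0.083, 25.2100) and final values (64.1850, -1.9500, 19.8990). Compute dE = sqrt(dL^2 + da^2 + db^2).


dL = -9.6880, da = -1.8670, db = -5.3110
dE = sqrt((-9.6880)^2 + (-1.8670)^2 + (-5.3110)^2) = 11.2049


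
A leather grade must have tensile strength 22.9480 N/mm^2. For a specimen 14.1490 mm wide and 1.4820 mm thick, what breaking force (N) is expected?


Formula: F = TS * w * t
Substituting: F = 22.9480 * 14.1490 * 1.4820
Result: 481.1924 N


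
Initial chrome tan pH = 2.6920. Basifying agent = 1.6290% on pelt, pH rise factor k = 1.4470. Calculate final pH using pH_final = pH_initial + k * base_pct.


Formula: pH_final = pH_initial + k * base_pct
Substituting: pH_final = 2.6920 + 1.4470 * 1.6290
Result: 5.0492


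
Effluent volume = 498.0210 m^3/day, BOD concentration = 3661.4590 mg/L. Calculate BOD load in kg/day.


Formula: BOD_load = volume * conc / 1000
Substituting: BOD_load = 498.0210 * 3661.4590 / 1000
Result: 1823.4835 kg/day


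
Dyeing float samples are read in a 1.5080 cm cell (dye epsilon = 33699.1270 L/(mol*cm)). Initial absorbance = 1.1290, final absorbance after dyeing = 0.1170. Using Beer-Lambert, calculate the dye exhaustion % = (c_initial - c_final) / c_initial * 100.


c_initial = A_i / (epsilon * l) = 1.1290 / (33699.1270 * 1.5080) = 2.2216e-05 mol/L
c_final = A_f / (epsilon * l) = 0.1170 / (33699.1270 * 1.5080) = 2.3023e-06 mol/L
Exhaustion = (c_initial - c_final) / c_initial * 100 = (2.2216e-05 - 2.3023e-06) / 2.2216e-05 * 100 = 89.6368 %


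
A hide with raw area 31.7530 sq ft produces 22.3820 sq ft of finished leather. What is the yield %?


Formula: Yield = finished / raw * 100
Substituting: Yield = 22.3820 / 31.7530 * 100
Result: 70.4878 %


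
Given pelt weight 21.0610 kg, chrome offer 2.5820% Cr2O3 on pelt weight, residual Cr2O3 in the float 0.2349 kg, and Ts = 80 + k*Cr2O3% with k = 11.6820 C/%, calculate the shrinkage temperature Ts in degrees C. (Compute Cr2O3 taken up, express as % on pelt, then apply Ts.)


Offered = pelt * offer_pct / 100 = 21.0610 * 2.5820 / 100 = 0.5438 kg
Uptake = offered - residual = 0.5438 - 0.2349 = 0.3089 kg
Cr2O3% on pelt = uptake / pelt * 100 = 0.3089 / 21.0610 * 100 = 1.4667 %
Ts = 80 + k * Cr2O3% = 80 + 11.6820 * 1.4667 = 97.1336 C


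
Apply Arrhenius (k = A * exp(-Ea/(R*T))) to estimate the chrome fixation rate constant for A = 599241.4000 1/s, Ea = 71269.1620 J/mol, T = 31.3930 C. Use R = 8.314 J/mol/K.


T_K = T_C + 273.15 = 31.3930 + 273.15 = 304.5430 K
exponent = -Ea / (R * T_K) = -71269.1620 / (8.314 * 304.5430) = -28.1477
k = A * exp(exponent) = 599241.4000 * exp(-28.1477) = 3.5744e-07 1/s


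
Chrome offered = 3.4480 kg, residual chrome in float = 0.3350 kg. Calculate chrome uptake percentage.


Formula: Uptake = (offered - residual) / offered * 100
Substituting: Uptake = (3.4480 - 0.3350) / 3.4480 * 100
Result: 90.2842 %


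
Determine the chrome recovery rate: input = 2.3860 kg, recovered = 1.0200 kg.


Formula: Recovery = recovered / input * 100
Substituting: Recovery = 1.0200 / 2.3860 * 100
Result: 42.7494 %


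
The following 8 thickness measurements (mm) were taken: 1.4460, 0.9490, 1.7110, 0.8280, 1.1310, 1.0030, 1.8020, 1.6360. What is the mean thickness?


Formula: Average = sum / n
Substituting: Average = 10.5060 / 8
Result: 1.3133 mm


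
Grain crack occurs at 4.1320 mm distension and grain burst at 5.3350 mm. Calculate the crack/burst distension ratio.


Formula: Ratio = crack / burst
Substituting: Ratio = 4.1320 / 5.3350
Result: 0.7745


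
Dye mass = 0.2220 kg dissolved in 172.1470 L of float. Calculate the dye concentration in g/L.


Formula: Conc = dye_mass(kg) / volume(L) * 1000
Substituting: Conc = 0.2220 / 172.1470 * 1000
Result: 1.2896 g/L


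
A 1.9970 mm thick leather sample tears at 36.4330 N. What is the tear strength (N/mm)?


Formula: Tear strength = force / thickness
Substituting: Tear strength = 36.4330 / 1.9970
Result: 18.2439 N/mm


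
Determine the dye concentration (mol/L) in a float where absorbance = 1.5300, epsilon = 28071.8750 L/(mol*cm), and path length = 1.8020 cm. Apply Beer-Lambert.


Formula: c = A / (epsilon * l)
Substituting: c = 1.5300 / (28071.8750 * 1.8020)
Result: 3.0246e-05 mol/L


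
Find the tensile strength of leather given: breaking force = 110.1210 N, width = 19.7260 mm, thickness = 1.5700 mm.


Formula: TS = force / (width * thickness)
Substituting: TS = 110.1210 / (19.7260 * 1.5700)
Result: 3.5558 N/mm^2


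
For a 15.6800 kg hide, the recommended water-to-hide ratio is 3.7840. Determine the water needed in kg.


Formula: Water = hide_weight * ratio
Substituting: Water = 15.6800 * 3.7840
Result: 59.3331 kg


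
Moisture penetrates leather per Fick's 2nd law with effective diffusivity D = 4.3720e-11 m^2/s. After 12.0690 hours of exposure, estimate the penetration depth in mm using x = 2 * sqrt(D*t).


t = 12.0690 hr * 3600 = 43448.4000 s
D * t = 4.3720e-11 * 43448.4000 = 1.8996e-06
x = 2 * sqrt(D*t) = 2 * sqrt(1.8996e-06) = 0.00275649 m = 2.7565 mm


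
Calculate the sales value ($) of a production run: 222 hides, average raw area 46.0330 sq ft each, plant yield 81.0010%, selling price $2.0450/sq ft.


Raw_total = N * avg_area = 222 * 46.0330 = 10219.3260 sq ft
Finished = Raw_total * yield / 100 = 10219.3260 * 81.0010 / 100 = 8277.7563 sq ft
Value = Finished * price = 8277.7563 * 2.0450 = 16928.0115 $


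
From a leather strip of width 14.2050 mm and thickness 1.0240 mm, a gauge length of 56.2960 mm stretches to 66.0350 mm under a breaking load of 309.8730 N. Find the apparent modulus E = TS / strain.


TS = F / (w * t) = 309.8730 / (14.2050 * 1.0240) = 21.3031 N/mm^2
strain = (Lf - L0) / L0 = (66.0350 - 56.2960) / 56.2960 = 0.1730
E = TS / strain = 21.3031 / 0.1730 = 123.1419 N/mm^2


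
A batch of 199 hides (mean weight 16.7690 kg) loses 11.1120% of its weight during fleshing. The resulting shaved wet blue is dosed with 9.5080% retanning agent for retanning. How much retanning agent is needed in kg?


Total_raw = N * avg_wt = 199 * 16.7690 = 3337.0310 kg
Substrate = Total_raw * (1 - loss/100) = 3337.0310 * (1 - 11.1120/100) = 2966.2201 kg
Retan = Substrate * pct / 100 = 2966.2201 * 9.5080 / 100 = 282.0282 kg


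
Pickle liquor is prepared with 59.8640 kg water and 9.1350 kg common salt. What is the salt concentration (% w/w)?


Formula: Conc = salt / (water + salt) * 100
Substituting: Conc = 9.1350 / (59.8640 + 9.1350) * 100
Result: 13.2393 %


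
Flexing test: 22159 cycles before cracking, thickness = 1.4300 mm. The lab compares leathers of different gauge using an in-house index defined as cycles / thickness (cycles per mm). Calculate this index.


Formula: Index = cycles / thickness
Substituting: Index = 22159 / 1.4300
Result: 15495.8042 cycles/mm


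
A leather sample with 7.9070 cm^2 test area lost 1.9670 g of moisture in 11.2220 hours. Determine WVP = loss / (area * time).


Formula: WVP = loss / (area * time)
Substituting: WVP = 1.9670 / (7.9070 * 11.2220)
Result: 0.0221678 g/(cm^2*hr)


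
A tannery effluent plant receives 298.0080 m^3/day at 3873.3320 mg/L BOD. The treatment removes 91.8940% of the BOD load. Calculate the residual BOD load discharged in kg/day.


Load_in = volume * conc / 1000 = 298.0080 * 3873.3320 / 1000 = 1154.2839 kg/day
Removed = Load_in * eff / 100 = 1154.2839 * 91.8940 / 100 = 1060.7177 kg/day
Load_out = Load_in - Removed = 1154.2839 - 1060.7177 = 93.5663 kg/day


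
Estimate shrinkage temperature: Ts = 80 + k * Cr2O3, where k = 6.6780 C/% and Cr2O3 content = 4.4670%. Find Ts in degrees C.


Formula: Ts = 80 + k * Cr2O3
Substituting: Ts = 80 + 6.6780 * 4.4670
Result: 109.8306 C


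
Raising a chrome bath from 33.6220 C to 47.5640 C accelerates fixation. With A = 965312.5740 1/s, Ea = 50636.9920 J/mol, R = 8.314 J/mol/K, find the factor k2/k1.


T1 = 33.6220 + 273.15 = 306.7720 K; T2 = 47.5640 + 273.15 = 320.7140 K
k1 = A * exp(-Ea/(R*T1)) = 965312.5740 * exp(-50636.9920/(8.314*306.7720)) = 0.00230304 1/s
k2 = A * exp(-Ea/(R*T2)) = 965312.5740 * exp(-50636.9920/(8.314*320.7140)) = 0.00545922 1/s
k2/k1 = 0.00545922 / 0.00230304 = 2.3704


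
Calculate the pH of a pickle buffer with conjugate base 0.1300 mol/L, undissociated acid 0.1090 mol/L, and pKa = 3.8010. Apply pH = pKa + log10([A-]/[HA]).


ratio = [A-] / [HA] = 0.1300 / 0.1090 = 1.1927
log10(ratio) = 0.0765169
pH = pKa + log10(ratio) = 3.8010 + 0.0765169 = 3.8775


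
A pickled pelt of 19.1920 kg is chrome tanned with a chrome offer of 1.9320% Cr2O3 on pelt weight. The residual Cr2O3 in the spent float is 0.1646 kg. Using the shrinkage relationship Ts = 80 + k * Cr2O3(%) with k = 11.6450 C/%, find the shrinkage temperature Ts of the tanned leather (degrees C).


Offered = pelt * offer_pct / 100 = 19.1920 * 1.9320 / 100 = 0.3708 kg
Uptake = offered - residual = 0.3708 - 0.1646 = 0.2062 kg
Cr2O3% on pelt = uptake / pelt * 100 = 0.2062 / 19.1920 * 100 = 1.0744 %
Ts = 80 + k * Cr2O3% = 80 + 11.6450 * 1.0744 = 92.5108 C


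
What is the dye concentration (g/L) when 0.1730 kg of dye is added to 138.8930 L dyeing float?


Formula: Conc = dye_mass(kg) / volume(L) * 1000
Substituting: Conc = 0.1730 / 138.8930 * 1000
Result: 1.2456 g/L


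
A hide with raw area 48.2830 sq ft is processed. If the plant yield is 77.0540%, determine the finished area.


Formula: finished = raw * yield / 100
Substituting: finished = 48.2830 * 77.0540 / 100
Result: 37.2040 sq ft


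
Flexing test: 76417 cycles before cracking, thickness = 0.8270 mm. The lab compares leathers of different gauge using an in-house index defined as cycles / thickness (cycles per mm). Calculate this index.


Formula: Index = cycles / thickness
Substituting: Index = 76417 / 0.8270
Result: 92402.6602 cycles/mm


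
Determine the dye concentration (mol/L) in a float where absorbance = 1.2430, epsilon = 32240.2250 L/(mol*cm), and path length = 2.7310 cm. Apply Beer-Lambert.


Formula: c = A / (epsilon * l)
Substituting: c = 1.2430 / (32240.2250 * 2.7310)
Result: 1.4117e-05 mol/L


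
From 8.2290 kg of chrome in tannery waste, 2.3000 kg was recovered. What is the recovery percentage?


Formula: Recovery = recovered / input * 100
Substituting: Recovery = 2.3000 / 8.2290 * 100
Result: 27.9499 %


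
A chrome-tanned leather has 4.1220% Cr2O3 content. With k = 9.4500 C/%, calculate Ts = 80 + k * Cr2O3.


Formula: Ts = 80 + k * Cr2O3
Substituting: Ts = 80 + 9.4500 * 4.1220
Result: 118.9529 C
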